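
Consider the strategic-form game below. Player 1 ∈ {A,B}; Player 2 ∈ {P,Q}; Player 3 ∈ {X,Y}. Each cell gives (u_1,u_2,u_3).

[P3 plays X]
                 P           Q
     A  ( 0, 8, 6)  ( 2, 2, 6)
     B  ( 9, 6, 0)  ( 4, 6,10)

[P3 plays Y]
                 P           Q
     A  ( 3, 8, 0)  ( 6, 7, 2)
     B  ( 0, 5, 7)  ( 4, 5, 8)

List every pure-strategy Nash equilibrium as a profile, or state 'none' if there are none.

Nash profiles: (B,Q,X)

(A,P,X): not NE [P1→B gives 9>0]
(A,P,Y): not NE [P3→X gives 6>0]
(A,Q,X): not NE [P1→B gives 4>2; P2→P gives 8>2]
(A,Q,Y): not NE [P2→P gives 8>7; P3→X gives 6>2]
(B,P,X): not NE [P3→Y gives 7>0]
(B,P,Y): not NE [P1→A gives 3>0]
(B,Q,X): NE
(B,Q,Y): not NE [P1→A gives 6>4; P3→X gives 10>8]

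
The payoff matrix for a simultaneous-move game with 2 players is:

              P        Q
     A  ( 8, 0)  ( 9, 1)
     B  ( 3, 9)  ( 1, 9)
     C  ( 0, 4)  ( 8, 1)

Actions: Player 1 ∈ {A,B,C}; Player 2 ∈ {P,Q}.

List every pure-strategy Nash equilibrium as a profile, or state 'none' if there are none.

NE set: (A,Q)

(A,P): not NE [P2→Q gives 1>0]
(A,Q): NE
(B,P): not NE [P1→A gives 8>3]
(B,Q): not NE [P1→A gives 9>1]
(C,P): not NE [P1→A gives 8>0]
(C,Q): not NE [P1→A gives 9>8; P2→P gives 4>1]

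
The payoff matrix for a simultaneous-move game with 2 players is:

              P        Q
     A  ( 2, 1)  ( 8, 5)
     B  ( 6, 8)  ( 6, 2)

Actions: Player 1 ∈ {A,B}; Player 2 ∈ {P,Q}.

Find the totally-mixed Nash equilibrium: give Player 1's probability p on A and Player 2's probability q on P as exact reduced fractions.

P1 mixes 3/5 on A; P2 mixes 1/3 on P

P1 indiff ⇒ q·2+(1-q)·8 = q·6+(1-q)·6 ⇒ q(-4) = (1-q)(-2) ⇒ q = 1/3
P2 indiff ⇒ p·1+(1-p)·8 = p·5+(1-p)·2 ⇒ p(-4) = (1-p)(-6) ⇒ p = 3/5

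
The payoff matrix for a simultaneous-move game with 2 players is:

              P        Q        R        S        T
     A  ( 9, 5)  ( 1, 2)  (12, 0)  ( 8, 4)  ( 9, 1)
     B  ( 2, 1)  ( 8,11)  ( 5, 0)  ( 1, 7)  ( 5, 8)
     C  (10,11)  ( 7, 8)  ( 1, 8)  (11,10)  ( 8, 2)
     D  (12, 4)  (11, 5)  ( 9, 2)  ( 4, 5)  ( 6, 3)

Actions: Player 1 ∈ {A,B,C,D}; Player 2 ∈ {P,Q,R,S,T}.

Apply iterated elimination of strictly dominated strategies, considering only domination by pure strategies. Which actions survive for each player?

IESDS → P1:{C,D} P2:{P,Q,S}

P1 drop B (D beats it: P:12>2 Q:11>8 R:9>5 S:4>1 T:6>5)
P2 drop R (P beats it: A:5>0 C:11>8 D:4>2)
P2 drop T (P beats it: A:5>1 C:11>2 D:4>3)
P1 drop A (C beats it: P:10>9 Q:7>1 S:11>8)
P1→{C,D} P2→{P,Q,S}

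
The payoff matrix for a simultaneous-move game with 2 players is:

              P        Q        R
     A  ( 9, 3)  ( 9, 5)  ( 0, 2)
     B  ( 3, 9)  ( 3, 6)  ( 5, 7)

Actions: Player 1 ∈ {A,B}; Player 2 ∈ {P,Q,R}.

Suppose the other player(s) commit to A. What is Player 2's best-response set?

P2 best: {Q}

u_2(P vs A) = 3
u_2(Q vs A) = 5
u_2(R vs A) = 2
max payoff 5 at {Q}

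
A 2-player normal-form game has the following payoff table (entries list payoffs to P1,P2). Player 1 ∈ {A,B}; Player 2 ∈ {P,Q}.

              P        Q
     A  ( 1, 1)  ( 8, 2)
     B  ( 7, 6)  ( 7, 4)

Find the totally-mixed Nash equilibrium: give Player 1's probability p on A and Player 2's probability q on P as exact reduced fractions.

P1 indiff ⇒ q·1+(1-q)·8 = q·7+(1-q)·7 ⇒ q(-6) = (1-q)(-1) ⇒ q = 1/7
P2 indiff ⇒ p·1+(1-p)·6 = p·2+(1-p)·4 ⇒ p(-1) = (1-p)(-2) ⇒ p = 2/3

(p,q) = (2/3, 1/7)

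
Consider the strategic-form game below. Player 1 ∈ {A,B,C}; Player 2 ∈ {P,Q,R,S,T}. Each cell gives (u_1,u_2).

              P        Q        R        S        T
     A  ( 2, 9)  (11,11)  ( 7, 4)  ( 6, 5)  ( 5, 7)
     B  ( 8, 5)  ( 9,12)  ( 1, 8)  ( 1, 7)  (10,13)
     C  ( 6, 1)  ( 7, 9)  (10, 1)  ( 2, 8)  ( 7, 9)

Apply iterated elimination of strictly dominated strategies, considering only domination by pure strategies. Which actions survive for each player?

IESDS → P1:{A,B} P2:{Q,T}

P2 drop P (Q beats it: A:11>9 B:12>5 C:9>1)
P2 drop R (Q beats it: A:11>4 B:12>8 C:9>1)
P2 drop S (Q beats it: A:11>5 B:12>7 C:9>8)
P1 drop C (B beats it: Q:9>7 T:10>7)
P1→{A,B} P2→{Q,T}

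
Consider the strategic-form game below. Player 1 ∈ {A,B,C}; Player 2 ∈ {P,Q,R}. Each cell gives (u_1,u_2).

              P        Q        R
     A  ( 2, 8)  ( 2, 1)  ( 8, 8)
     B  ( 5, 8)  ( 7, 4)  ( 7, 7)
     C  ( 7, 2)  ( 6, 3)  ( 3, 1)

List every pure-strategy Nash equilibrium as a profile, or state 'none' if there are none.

NE set: (A,R)

(A,P): not NE [P1→C gives 7>2]
(A,Q): not NE [P1→B gives 7>2; P2→R gives 8>1]
(A,R): NE
(B,P): not NE [P1→C gives 7>5]
(B,Q): not NE [P2→P gives 8>4]
(B,R): not NE [P1→A gives 8>7; P2→P gives 8>7]
(C,P): not NE [P2→Q gives 3>2]
(C,Q): not NE [P1→B gives 7>6]
(C,R): not NE [P1→A gives 8>3; P2→Q gives 3>1]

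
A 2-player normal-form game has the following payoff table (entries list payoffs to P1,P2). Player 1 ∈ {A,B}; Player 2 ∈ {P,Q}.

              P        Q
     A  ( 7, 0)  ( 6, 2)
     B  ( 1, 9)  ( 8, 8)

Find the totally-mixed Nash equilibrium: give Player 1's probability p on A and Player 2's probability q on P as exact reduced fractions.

(p,q) = (1/3, 1/4)

P1 indiff ⇒ q·7+(1-q)·6 = q·1+(1-q)·8 ⇒ q(6) = (1-q)(2) ⇒ q = 1/4
P2 indiff ⇒ p·0+(1-p)·9 = p·2+(1-p)·8 ⇒ p(-2) = (1-p)(-1) ⇒ p = 1/3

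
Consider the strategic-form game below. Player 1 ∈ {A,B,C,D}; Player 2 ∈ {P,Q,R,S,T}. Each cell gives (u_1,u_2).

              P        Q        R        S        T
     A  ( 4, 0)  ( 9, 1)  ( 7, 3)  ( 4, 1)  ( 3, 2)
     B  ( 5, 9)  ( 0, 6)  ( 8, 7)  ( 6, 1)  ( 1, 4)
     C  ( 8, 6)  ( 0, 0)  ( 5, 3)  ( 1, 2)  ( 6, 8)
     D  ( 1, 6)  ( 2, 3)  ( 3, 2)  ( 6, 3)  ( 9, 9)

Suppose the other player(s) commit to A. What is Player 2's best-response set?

u_2(P vs A) = 0
u_2(Q vs A) = 1
u_2(R vs A) = 3
u_2(S vs A) = 1
u_2(T vs A) = 2
max payoff 3 at {R}

argmax u_2 = {R}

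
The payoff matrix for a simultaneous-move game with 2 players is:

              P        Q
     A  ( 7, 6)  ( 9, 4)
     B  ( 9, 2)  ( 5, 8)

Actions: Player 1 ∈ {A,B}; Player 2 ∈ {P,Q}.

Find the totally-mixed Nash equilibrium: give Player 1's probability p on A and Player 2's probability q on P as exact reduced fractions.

P1 mixes 3/4 on A; P2 mixes 2/3 on P

P1 indiff ⇒ q·7+(1-q)·9 = q·9+(1-q)·5 ⇒ q(-2) = (1-q)(-4) ⇒ q = 2/3
P2 indiff ⇒ p·6+(1-p)·2 = p·4+(1-p)·8 ⇒ p(2) = (1-p)(6) ⇒ p = 3/4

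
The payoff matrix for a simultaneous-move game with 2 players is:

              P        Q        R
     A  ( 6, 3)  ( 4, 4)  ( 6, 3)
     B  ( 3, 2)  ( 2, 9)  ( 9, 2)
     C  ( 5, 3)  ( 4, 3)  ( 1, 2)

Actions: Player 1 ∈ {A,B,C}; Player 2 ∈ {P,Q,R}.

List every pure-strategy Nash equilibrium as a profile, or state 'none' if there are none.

PSNE = {(A,Q), (C,Q)}

(A,P): not NE [P2→Q gives 4>3]
(A,Q): NE
(A,R): not NE [P1→B gives 9>6; P2→Q gives 4>3]
(B,P): not NE [P1→A gives 6>3; P2→Q gives 9>2]
(B,Q): not NE [P1→C gives 4>2]
(B,R): not NE [P2→Q gives 9>2]
(C,P): not NE [P1→A gives 6>5]
(C,Q): NE
(C,R): not NE [P1→B gives 9>1; P2→Q gives 3>2]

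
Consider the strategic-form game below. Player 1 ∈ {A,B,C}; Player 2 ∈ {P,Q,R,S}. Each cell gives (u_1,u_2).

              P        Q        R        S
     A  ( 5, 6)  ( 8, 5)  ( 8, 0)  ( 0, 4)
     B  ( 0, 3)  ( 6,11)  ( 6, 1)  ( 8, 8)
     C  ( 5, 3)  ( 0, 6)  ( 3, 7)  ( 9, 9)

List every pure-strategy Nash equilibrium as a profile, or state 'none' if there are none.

(A,P): NE
(A,Q): not NE [P2→P gives 6>5]
(A,R): not NE [P2→P gives 6>0]
(A,S): not NE [P1→C gives 9>0; P2→P gives 6>4]
(B,P): not NE [P1→C gives 5>0; P2→Q gives 11>3]
(B,Q): not NE [P1→A gives 8>6]
(B,R): not NE [P1→A gives 8>6; P2→Q gives 11>1]
(B,S): not NE [P1→C gives 9>8; P2→Q gives 11>8]
(C,P): not NE [P2→S gives 9>3]
(C,Q): not NE [P1→A gives 8>0; P2→S gives 9>6]
(C,R): not NE [P1→A gives 8>3; P2→S gives 9>7]
(C,S): NE

PSNE = {(A,P), (C,S)}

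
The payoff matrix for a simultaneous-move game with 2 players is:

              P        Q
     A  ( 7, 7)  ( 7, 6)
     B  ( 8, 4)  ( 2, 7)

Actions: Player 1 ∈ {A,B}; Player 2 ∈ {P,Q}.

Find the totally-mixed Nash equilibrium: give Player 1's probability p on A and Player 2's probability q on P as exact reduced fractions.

P1 indiff ⇒ q·7+(1-q)·7 = q·8+(1-q)·2 ⇒ q(-1) = (1-q)(-5) ⇒ q = 5/6
P2 indiff ⇒ p·7+(1-p)·4 = p·6+(1-p)·7 ⇒ p(1) = (1-p)(3) ⇒ p = 3/4

(p,q) = (3/4, 5/6)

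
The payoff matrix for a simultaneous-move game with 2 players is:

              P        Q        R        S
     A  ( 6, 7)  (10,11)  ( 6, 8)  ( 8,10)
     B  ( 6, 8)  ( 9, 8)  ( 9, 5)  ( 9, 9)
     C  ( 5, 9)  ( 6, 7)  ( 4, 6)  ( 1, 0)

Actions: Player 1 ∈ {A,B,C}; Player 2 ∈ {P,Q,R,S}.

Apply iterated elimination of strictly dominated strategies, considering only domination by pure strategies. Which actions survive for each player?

Survivors P1:{A,B} P2:{Q,S}

P1 drop C (A beats it: P:6>5 Q:10>6 R:6>4 S:8>1)
P2 drop P (S beats it: A:10>7 B:9>8)
P2 drop R (Q beats it: A:11>8 B:8>5)
P1→{A,B} P2→{Q,S}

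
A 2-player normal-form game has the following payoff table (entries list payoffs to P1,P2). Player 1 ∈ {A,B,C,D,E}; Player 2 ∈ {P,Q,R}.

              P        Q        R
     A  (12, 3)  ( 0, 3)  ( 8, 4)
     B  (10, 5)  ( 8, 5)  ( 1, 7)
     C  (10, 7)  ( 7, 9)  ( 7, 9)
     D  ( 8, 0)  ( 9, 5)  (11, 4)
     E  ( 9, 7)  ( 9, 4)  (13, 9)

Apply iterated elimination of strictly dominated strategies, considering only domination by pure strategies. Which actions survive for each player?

P2 drop P (R beats it: A:4>3 B:7>5 C:9>7 D:4>0 E:9>7)
P1 drop A (D beats it: Q:9>0 R:11>8)
P1 drop B (D beats it: Q:9>8 R:11>1)
P1 drop C (D beats it: Q:9>7 R:11>7)
P1→{D,E} P2→{Q,R}

Remaining: P1:{D,E} P2:{Q,R}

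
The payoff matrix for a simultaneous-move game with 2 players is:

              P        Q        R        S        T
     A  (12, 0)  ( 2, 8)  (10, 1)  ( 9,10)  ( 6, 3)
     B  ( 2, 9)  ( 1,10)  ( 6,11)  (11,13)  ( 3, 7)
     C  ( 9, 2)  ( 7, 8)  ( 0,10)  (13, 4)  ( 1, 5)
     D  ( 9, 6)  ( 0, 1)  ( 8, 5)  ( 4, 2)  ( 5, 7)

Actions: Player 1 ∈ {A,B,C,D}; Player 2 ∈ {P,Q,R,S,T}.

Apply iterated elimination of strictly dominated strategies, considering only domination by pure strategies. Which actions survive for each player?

Remaining: P1:{A,B,C} P2:{Q,R,S}

P1 drop D (A beats it: P:12>9 Q:2>0 R:10>8 S:9>4 T:6>5)
P2 drop P (Q beats it: A:8>0 B:10>9 C:8>2)
P2 drop T (Q beats it: A:8>3 B:10>7 C:8>5)
P1→{A,B,C} P2→{Q,R,S}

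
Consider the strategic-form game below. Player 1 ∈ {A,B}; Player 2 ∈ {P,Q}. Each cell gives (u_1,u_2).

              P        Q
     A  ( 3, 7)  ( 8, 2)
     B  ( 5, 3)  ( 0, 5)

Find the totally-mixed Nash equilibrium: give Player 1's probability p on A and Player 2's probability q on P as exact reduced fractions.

P1 indiff ⇒ q·3+(1-q)·8 = q·5+(1-q)·0 ⇒ q(-2) = (1-q)(-8) ⇒ q = 4/5
P2 indiff ⇒ p·7+(1-p)·3 = p·2+(1-p)·5 ⇒ p(5) = (1-p)(2) ⇒ p = 2/7

(p,q) = (2/7, 4/5)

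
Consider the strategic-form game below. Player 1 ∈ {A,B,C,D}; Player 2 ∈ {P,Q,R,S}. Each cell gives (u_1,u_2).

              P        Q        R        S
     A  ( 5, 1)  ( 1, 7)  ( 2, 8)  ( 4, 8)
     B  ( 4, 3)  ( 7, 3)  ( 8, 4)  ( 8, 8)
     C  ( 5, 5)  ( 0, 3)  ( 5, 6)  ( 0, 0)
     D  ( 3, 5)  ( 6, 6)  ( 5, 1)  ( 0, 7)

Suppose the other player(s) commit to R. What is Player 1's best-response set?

P1 best: {B}

u_1(A vs R) = 2
u_1(B vs R) = 8
u_1(C vs R) = 5
u_1(D vs R) = 5
max payoff 8 at {B}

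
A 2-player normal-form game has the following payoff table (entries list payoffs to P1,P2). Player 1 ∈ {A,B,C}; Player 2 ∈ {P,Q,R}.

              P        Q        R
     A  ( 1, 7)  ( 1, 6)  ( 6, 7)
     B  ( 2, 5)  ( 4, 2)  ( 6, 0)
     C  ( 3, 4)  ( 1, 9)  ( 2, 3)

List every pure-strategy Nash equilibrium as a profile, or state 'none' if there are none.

PSNE = {(A,R)}

(A,P): not NE [P1→C gives 3>1]
(A,Q): not NE [P1→B gives 4>1; P2→R gives 7>6]
(A,R): NE
(B,P): not NE [P1→C gives 3>2]
(B,Q): not NE [P2→P gives 5>2]
(B,R): not NE [P2→P gives 5>0]
(C,P): not NE [P2→Q gives 9>4]
(C,Q): not NE [P1→B gives 4>1]
(C,R): not NE [P1→B gives 6>2; P2→Q gives 9>3]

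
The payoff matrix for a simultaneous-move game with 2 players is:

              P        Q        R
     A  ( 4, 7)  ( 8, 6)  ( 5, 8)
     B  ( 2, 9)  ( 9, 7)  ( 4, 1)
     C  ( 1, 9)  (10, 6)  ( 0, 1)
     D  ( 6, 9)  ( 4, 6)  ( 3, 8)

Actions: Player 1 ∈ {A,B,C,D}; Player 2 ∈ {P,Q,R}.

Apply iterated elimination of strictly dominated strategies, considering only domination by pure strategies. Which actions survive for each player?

Remaining: P1:{A,D} P2:{P,R}

P2 drop Q (P beats it: A:7>6 B:9>7 C:9>6 D:9>6)
P1 drop B (A beats it: P:4>2 R:5>4)
P1 drop C (A beats it: P:4>1 R:5>0)
P1→{A,D} P2→{P,R}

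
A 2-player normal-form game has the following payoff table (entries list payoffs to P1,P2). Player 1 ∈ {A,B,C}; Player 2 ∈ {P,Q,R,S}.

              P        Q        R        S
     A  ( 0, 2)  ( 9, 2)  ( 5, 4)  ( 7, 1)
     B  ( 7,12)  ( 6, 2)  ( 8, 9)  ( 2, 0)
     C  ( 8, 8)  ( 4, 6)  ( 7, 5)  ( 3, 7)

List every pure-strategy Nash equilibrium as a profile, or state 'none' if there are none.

(A,P): not NE [P1→C gives 8>0; P2→R gives 4>2]
(A,Q): not NE [P2→R gives 4>2]
(A,R): not NE [P1→B gives 8>5]
(A,S): not NE [P2→R gives 4>1]
(B,P): not NE [P1→C gives 8>7]
(B,Q): not NE [P1→A gives 9>6; P2→P gives 12>2]
(B,R): not NE [P2→P gives 12>9]
(B,S): not NE [P1→A gives 7>2; P2→P gives 12>0]
(C,P): NE
(C,Q): not NE [P1→A gives 9>4; P2→P gives 8>6]
(C,R): not NE [P1→B gives 8>7; P2→P gives 8>5]
(C,S): not NE [P1→A gives 7>3; P2→P gives 8>7]

Nash profiles: (C,P)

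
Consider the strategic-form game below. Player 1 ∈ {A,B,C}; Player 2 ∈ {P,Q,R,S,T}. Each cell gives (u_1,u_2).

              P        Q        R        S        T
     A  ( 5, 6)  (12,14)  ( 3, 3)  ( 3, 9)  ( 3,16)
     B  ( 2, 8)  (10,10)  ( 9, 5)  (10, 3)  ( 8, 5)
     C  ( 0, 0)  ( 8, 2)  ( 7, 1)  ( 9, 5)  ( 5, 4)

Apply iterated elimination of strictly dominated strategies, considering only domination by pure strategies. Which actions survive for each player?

Survivors P1:{A,B} P2:{Q,T}

P1 drop C (B beats it: P:2>0 Q:10>8 R:9>7 S:10>9 T:8>5)
P2 drop P (Q beats it: A:14>6 B:10>8)
P2 drop R (Q beats it: A:14>3 B:10>5)
P2 drop S (Q beats it: A:14>9 B:10>3)
P1→{A,B} P2→{Q,T}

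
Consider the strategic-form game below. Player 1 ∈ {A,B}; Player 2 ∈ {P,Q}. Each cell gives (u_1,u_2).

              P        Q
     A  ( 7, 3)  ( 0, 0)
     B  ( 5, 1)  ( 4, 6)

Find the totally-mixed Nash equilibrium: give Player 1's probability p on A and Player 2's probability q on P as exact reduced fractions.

(p,q) = (5/8, 2/3)

P1 indiff ⇒ q·7+(1-q)·0 = q·5+(1-q)·4 ⇒ q(2) = (1-q)(4) ⇒ q = 2/3
P2 indiff ⇒ p·3+(1-p)·1 = p·0+(1-p)·6 ⇒ p(3) = (1-p)(5) ⇒ p = 5/8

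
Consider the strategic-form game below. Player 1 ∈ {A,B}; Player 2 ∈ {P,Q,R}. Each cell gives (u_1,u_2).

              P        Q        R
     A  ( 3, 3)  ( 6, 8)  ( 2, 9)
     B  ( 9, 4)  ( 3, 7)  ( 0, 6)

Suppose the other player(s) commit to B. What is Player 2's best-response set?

u_2(P vs B) = 4
u_2(Q vs B) = 7
u_2(R vs B) = 6
max payoff 7 at {Q}

P2 best: {Q}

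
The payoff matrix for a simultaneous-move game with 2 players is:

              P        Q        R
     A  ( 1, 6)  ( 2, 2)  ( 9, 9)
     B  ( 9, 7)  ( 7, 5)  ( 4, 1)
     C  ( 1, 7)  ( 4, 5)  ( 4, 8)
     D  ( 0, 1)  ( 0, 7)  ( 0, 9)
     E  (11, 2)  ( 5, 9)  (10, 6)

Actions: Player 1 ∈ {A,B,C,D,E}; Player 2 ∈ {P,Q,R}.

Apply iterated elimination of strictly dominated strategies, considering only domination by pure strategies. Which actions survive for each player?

IESDS → P1:{B,E} P2:{P,Q}

P1 drop A (E beats it: P:11>1 Q:5>2 R:10>9)
P1 drop C (E beats it: P:11>1 Q:5>4 R:10>4)
P1 drop D (B beats it: P:9>0 Q:7>0 R:4>0)
P2 drop R (Q beats it: B:5>1 E:9>6)
P1→{B,E} P2→{P,Q}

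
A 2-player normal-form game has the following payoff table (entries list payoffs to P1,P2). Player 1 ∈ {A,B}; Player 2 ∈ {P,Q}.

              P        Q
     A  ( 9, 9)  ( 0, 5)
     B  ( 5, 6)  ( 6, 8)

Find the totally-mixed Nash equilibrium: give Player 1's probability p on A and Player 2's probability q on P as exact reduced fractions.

P1 mixes 1/3 on A; P2 mixes 3/5 on P

P1 indiff ⇒ q·9+(1-q)·0 = q·5+(1-q)·6 ⇒ q(4) = (1-q)(6) ⇒ q = 3/5
P2 indiff ⇒ p·9+(1-p)·6 = p·5+(1-p)·8 ⇒ p(4) = (1-p)(2) ⇒ p = 1/3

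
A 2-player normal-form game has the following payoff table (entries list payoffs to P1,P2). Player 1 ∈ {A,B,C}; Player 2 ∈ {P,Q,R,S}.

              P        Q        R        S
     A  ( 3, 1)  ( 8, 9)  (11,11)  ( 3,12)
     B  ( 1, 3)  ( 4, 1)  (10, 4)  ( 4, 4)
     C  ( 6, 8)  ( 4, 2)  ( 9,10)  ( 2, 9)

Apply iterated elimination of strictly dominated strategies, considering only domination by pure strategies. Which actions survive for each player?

P2 drop P (R beats it: A:11>1 B:4>3 C:10>8)
P1 drop C (A beats it: Q:8>4 R:11>9 S:3>2)
P2 drop Q (R beats it: A:11>9 B:4>1)
P1→{A,B} P2→{R,S}

Survivors P1:{A,B} P2:{R,S}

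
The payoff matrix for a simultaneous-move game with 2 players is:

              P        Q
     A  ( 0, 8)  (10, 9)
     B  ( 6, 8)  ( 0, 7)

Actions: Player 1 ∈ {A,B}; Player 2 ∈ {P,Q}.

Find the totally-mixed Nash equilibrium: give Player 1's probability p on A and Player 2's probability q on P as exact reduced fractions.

p=1/2, q=5/8

P1 indiff ⇒ q·0+(1-q)·10 = q·6+(1-q)·0 ⇒ q(-6) = (1-q)(-10) ⇒ q = 5/8
P2 indiff ⇒ p·8+(1-p)·8 = p·9+(1-p)·7 ⇒ p(-1) = (1-p)(-1) ⇒ p = 1/2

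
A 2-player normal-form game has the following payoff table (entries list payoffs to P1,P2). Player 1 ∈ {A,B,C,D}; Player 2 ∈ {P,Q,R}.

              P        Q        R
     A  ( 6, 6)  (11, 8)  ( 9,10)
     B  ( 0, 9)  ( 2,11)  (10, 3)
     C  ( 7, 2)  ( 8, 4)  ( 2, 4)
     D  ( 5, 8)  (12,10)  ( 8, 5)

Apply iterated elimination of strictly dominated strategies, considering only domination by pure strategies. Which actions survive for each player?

Remaining: P1:{A,B,D} P2:{Q,R}

P2 drop P (Q beats it: A:8>6 B:11>9 C:4>2 D:10>8)
P1 drop C (A beats it: Q:11>8 R:9>2)
P1→{A,B,D} P2→{Q,R}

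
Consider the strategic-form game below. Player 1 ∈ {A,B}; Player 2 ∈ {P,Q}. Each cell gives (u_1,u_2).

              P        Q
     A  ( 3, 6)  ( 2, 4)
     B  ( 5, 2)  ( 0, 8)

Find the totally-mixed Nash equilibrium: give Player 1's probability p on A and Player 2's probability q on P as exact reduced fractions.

P1 indiff ⇒ q·3+(1-q)·2 = q·5+(1-q)·0 ⇒ q(-2) = (1-q)(-2) ⇒ q = 1/2
P2 indiff ⇒ p·6+(1-p)·2 = p·4+(1-p)·8 ⇒ p(2) = (1-p)(6) ⇒ p = 3/4

(p,q) = (3/4, 1/2)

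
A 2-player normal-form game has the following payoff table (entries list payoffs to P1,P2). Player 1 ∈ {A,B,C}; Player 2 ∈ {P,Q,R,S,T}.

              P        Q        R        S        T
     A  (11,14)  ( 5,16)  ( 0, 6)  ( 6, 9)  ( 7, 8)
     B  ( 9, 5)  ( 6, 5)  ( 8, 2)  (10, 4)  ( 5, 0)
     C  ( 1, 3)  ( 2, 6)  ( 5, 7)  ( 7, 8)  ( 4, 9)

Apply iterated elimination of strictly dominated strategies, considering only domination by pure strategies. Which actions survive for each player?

Remaining: P1:{A,B} P2:{P,Q}

P1 drop C (B beats it: P:9>1 Q:6>2 R:8>5 S:10>7 T:5>4)
P2 drop R (P beats it: A:14>6 B:5>2)
P2 drop S (P beats it: A:14>9 B:5>4)
P2 drop T (P beats it: A:14>8 B:5>0)
P1→{A,B} P2→{P,Q}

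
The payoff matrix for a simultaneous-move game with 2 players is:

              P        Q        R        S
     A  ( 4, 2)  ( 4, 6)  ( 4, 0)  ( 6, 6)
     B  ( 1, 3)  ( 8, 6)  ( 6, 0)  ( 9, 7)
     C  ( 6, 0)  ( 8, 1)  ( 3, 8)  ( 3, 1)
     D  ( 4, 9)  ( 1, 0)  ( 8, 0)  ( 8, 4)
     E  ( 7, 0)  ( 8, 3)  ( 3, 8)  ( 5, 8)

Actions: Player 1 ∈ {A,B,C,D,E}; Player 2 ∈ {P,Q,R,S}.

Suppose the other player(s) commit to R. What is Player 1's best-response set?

u_1(A vs R) = 4
u_1(B vs R) = 6
u_1(C vs R) = 3
u_1(D vs R) = 8
u_1(E vs R) = 3
max payoff 8 at {D}

argmax u_1 = {D}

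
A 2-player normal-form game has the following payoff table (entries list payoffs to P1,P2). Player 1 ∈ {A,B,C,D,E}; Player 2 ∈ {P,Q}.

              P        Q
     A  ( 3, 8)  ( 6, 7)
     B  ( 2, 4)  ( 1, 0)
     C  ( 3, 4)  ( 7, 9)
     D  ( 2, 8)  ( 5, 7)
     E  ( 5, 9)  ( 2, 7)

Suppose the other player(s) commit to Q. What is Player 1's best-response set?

argmax u_1 = {C}

u_1(A vs Q) = 6
u_1(B vs Q) = 1
u_1(C vs Q) = 7
u_1(D vs Q) = 5
u_1(E vs Q) = 2
max payoff 7 at {C}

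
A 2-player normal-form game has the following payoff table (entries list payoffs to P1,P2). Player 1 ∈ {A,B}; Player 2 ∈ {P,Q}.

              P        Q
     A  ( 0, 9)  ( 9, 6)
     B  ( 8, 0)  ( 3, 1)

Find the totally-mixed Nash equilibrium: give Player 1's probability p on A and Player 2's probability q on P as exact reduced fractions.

P1 indiff ⇒ q·0+(1-q)·9 = q·8+(1-q)·3 ⇒ q(-8) = (1-q)(-6) ⇒ q = 3/7
P2 indiff ⇒ p·9+(1-p)·0 = p·6+(1-p)·1 ⇒ p(3) = (1-p)(1) ⇒ p = 1/4

p=1/4, q=3/7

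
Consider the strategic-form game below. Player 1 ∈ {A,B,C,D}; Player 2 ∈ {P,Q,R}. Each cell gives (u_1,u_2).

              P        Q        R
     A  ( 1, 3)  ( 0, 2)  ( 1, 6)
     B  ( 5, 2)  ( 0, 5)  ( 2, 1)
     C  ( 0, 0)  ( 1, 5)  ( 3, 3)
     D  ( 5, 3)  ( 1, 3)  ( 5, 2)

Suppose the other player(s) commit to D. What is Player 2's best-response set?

argmax u_2 = {P,Q}

u_2(P vs D) = 3
u_2(Q vs D) = 3
u_2(R vs D) = 2
max payoff 3 at {P,Q}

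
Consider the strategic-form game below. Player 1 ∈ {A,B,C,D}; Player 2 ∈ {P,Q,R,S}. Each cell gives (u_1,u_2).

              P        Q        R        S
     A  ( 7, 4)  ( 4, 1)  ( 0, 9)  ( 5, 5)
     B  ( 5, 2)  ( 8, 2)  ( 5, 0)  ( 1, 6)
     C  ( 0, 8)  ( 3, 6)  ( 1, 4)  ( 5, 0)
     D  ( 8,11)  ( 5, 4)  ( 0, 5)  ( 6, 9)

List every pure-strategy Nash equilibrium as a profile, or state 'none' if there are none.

PSNE = {(D,P)}

(A,P): not NE [P1→D gives 8>7; P2→R gives 9>4]
(A,Q): not NE [P1→B gives 8>4; P2→R gives 9>1]
(A,R): not NE [P1→B gives 5>0]
(A,S): not NE [P1→D gives 6>5; P2→R gives 9>5]
(B,P): not NE [P1→D gives 8>5; P2→S gives 6>2]
(B,Q): not NE [P2→S gives 6>2]
(B,R): not NE [P2→S gives 6>0]
(B,S): not NE [P1→D gives 6>1]
(C,P): not NE [P1→D gives 8>0]
(C,Q): not NE [P1→B gives 8>3; P2→P gives 8>6]
(C,R): not NE [P1→B gives 5>1; P2→P gives 8>4]
(C,S): not NE [P1→D gives 6>5; P2→P gives 8>0]
(D,P): NE
(D,Q): not NE [P1→B gives 8>5; P2→P gives 11>4]
(D,R): not NE [P1→B gives 5>0; P2→P gives 11>5]
(D,S): not NE [P2→P gives 11>9]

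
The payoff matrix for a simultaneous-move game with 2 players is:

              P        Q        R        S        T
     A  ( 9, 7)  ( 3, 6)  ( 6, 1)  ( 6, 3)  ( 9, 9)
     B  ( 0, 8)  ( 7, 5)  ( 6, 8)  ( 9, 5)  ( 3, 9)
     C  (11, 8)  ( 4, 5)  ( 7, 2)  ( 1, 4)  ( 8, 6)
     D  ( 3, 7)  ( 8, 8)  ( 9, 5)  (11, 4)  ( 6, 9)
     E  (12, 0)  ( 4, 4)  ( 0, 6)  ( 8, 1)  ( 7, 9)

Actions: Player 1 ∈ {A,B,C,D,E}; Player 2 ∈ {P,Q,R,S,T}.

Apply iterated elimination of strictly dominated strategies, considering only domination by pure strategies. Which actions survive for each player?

IESDS → P1:{A,C,E} P2:{P,T}

P1 drop B (D beats it: P:3>0 Q:8>7 R:9>6 S:11>9 T:6>3)
P2 drop Q (T beats it: A:9>6 C:6>5 D:9>8 E:9>4)
P2 drop R (T beats it: A:9>1 C:6>2 D:9>5 E:9>6)
P2 drop S (T beats it: A:9>3 C:6>4 D:9>4 E:9>1)
P1 drop D (A beats it: P:9>3 T:9>6)
P1→{A,C,E} P2→{P,T}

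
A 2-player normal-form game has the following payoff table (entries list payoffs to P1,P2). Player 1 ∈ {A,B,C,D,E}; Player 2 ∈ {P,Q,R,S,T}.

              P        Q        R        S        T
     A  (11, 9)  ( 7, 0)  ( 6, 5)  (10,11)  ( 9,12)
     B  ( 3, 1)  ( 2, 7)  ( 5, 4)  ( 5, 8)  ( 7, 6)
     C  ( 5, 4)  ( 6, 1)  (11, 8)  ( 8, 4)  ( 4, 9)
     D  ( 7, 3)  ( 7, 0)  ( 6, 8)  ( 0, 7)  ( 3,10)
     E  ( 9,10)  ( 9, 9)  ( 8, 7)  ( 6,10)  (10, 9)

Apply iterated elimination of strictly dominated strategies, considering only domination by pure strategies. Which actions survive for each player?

Survivors P1:{A,E} P2:{P,S,T}

P1 drop B (A beats it: P:11>3 Q:7>2 R:6>5 S:10>5 T:9>7)
P1 drop D (E beats it: P:9>7 Q:9>7 R:8>6 S:6>0 T:10>3)
P2 drop Q (P beats it: A:9>0 C:4>1 E:10>9)
P2 drop R (T beats it: A:12>5 C:9>8 E:9>7)
P1 drop C (A beats it: P:11>5 S:10>8 T:9>4)
P1→{A,E} P2→{P,S,T}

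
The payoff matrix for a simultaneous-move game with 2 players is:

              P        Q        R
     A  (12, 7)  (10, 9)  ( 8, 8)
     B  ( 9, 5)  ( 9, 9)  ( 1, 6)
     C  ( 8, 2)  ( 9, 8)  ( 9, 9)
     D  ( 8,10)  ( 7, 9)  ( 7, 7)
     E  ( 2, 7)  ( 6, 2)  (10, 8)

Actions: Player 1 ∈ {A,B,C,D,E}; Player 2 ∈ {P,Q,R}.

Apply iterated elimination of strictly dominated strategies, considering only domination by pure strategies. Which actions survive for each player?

IESDS → P1:{A,C,E} P2:{Q,R}

P1 drop B (A beats it: P:12>9 Q:10>9 R:8>1)
P1 drop D (A beats it: P:12>8 Q:10>7 R:8>7)
P2 drop P (R beats it: A:8>7 C:9>2 E:8>7)
P1→{A,C,E} P2→{Q,R}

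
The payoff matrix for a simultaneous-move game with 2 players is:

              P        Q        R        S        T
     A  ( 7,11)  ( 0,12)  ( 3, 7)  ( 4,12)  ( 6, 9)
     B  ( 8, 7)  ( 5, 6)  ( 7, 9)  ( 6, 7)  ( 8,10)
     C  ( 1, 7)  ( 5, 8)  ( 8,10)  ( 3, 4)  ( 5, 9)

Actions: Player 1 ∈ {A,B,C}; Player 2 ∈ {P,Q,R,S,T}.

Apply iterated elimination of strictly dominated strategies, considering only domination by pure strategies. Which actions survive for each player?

P1 drop A (B beats it: P:8>7 Q:5>0 R:7>3 S:6>4 T:8>6)
P2 drop P (R beats it: B:9>7 C:10>7)
P2 drop Q (R beats it: B:9>6 C:10>8)
P2 drop S (R beats it: B:9>7 C:10>4)
P1→{B,C} P2→{R,T}

IESDS → P1:{B,C} P2:{R,T}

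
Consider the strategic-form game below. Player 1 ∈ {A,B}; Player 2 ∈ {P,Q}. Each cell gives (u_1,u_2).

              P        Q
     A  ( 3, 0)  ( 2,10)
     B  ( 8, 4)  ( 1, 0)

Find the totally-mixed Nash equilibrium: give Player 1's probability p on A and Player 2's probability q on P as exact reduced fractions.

P1 indiff ⇒ q·3+(1-q)·2 = q·8+(1-q)·1 ⇒ q(-5) = (1-q)(-1) ⇒ q = 1/6
P2 indiff ⇒ p·0+(1-p)·4 = p·10+(1-p)·0 ⇒ p(-10) = (1-p)(-4) ⇒ p = 2/7

(p,q) = (2/7, 1/6)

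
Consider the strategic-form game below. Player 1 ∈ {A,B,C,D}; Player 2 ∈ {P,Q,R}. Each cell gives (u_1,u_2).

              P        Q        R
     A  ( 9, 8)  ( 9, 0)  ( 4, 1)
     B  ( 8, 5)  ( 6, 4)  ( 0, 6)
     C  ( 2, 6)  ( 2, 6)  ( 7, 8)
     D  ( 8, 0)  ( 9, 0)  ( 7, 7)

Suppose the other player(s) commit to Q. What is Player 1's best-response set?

argmax u_1 = {A,D}

u_1(A vs Q) = 9
u_1(B vs Q) = 6
u_1(C vs Q) = 2
u_1(D vs Q) = 9
max payoff 9 at {A,D}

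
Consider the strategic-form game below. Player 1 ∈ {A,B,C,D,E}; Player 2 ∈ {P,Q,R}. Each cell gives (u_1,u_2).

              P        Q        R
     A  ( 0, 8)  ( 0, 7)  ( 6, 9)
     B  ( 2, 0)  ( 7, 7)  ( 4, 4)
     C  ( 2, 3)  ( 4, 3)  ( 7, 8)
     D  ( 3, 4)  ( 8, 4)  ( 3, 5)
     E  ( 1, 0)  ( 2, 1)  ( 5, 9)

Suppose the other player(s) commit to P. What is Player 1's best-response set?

u_1(A vs P) = 0
u_1(B vs P) = 2
u_1(C vs P) = 2
u_1(D vs P) = 3
u_1(E vs P) = 1
max payoff 3 at {D}

BR_1 = {D}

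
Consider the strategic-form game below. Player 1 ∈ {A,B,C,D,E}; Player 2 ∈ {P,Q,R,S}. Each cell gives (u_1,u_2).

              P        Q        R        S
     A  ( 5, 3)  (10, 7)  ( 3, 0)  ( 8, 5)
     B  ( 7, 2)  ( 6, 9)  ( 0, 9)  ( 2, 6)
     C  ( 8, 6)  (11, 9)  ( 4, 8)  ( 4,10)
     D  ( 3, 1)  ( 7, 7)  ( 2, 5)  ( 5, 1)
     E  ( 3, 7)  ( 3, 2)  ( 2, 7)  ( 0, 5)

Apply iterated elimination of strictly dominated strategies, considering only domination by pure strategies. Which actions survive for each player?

P1 drop B (C beats it: P:8>7 Q:11>6 R:4>0 S:4>2)
P1 drop D (A beats it: P:5>3 Q:10>7 R:3>2 S:8>5)
P1 drop E (A beats it: P:5>3 Q:10>3 R:3>2 S:8>0)
P2 drop P (Q beats it: A:7>3 C:9>6)
P2 drop R (Q beats it: A:7>0 C:9>8)
P1→{A,C} P2→{Q,S}

Remaining: P1:{A,C} P2:{Q,S}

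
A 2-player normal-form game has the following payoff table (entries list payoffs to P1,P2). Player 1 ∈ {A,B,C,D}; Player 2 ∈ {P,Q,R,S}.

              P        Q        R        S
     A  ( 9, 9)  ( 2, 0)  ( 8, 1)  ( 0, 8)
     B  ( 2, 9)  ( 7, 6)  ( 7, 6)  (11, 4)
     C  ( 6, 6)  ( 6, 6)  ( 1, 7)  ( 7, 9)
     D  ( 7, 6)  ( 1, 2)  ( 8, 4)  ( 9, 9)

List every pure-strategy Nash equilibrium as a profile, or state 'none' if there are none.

NE set: (A,P)

(A,P): NE
(A,Q): not NE [P1→B gives 7>2; P2→P gives 9>0]
(A,R): not NE [P2→P gives 9>1]
(A,S): not NE [P1→B gives 11>0; P2→P gives 9>8]
(B,P): not NE [P1→A gives 9>2]
(B,Q): not NE [P2→P gives 9>6]
(B,R): not NE [P1→D gives 8>7; P2→P gives 9>6]
(B,S): not NE [P2→P gives 9>4]
(C,P): not NE [P1→A gives 9>6; P2→S gives 9>6]
(C,Q): not NE [P1→B gives 7>6; P2→S gives 9>6]
(C,R): not NE [P1→D gives 8>1; P2→S gives 9>7]
(C,S): not NE [P1→B gives 11>7]
(D,P): not NE [P1→A gives 9>7; P2→S gives 9>6]
(D,Q): not NE [P1→B gives 7>1; P2→S gives 9>2]
(D,R): not NE [P2→S gives 9>4]
(D,S): not NE [P1→B gives 11>9]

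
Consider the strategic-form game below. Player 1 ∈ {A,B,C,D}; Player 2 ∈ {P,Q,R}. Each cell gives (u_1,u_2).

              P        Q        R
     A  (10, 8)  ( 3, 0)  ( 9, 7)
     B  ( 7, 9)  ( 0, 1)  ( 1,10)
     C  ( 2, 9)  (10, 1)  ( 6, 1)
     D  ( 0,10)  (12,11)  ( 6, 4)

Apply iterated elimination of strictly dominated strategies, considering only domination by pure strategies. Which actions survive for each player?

P1 drop B (A beats it: P:10>7 Q:3>0 R:9>1)
P2 drop R (P beats it: A:8>7 C:9>1 D:10>4)
P1→{A,C,D} P2→{P,Q}

Survivors P1:{A,C,D} P2:{P,Q}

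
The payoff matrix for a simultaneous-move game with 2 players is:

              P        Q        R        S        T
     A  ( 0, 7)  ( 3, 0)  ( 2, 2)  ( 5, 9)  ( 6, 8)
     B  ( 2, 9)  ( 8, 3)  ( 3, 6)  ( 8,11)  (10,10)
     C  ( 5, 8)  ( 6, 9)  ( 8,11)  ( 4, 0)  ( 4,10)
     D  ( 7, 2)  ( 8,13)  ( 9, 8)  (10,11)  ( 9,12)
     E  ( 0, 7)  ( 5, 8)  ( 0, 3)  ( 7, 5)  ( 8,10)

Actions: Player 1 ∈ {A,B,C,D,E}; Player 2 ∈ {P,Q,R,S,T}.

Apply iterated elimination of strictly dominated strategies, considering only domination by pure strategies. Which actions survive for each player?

P1 drop A (B beats it: P:2>0 Q:8>3 R:3>2 S:8>5 T:10>6)
P1 drop C (D beats it: P:7>5 Q:8>6 R:9>8 S:10>4 T:9>4)
P1 drop E (B beats it: P:2>0 Q:8>5 R:3>0 S:8>7 T:10>8)
P2 drop P (S beats it: B:11>9 D:11>2)
P2 drop R (S beats it: B:11>6 D:11>8)
P1→{B,D} P2→{Q,S,T}

IESDS → P1:{B,D} P2:{Q,S,T}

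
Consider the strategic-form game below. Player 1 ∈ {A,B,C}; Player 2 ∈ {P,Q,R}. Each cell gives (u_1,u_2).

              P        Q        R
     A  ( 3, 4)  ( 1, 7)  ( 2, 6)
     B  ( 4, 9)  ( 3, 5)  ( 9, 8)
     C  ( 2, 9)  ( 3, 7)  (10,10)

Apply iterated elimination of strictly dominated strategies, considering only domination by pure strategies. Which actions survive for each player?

P1 drop A (B beats it: P:4>3 Q:3>1 R:9>2)
P2 drop Q (P beats it: B:9>5 C:9>7)
P1→{B,C} P2→{P,R}

Survivors P1:{B,C} P2:{P,R}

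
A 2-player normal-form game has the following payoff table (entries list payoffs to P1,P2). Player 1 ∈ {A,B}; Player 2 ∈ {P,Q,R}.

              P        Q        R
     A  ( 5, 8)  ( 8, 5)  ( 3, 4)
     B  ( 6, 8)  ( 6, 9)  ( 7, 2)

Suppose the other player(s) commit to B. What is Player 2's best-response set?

argmax u_2 = {Q}

u_2(P vs B) = 8
u_2(Q vs B) = 9
u_2(R vs B) = 2
max payoff 9 at {Q}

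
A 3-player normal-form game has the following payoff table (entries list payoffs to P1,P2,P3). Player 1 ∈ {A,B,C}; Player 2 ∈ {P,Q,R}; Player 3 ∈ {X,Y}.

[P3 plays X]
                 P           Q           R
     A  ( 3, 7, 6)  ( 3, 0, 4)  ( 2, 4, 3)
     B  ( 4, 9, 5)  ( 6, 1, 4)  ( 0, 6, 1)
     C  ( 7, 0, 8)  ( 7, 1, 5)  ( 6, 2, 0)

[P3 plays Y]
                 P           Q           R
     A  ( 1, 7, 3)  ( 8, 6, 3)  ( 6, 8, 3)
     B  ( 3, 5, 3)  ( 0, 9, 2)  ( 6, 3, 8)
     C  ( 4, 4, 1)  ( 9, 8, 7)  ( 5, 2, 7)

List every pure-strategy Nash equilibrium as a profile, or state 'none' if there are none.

Nash profiles: (A,R,Y), (C,Q,Y)

(A,P,X): not NE [P1→C gives 7>3]
(A,P,Y): not NE [P1→C gives 4>1; P2→R gives 8>7; P3→X gives 6>3]
(A,Q,X): not NE [P1→C gives 7>3; P2→P gives 7>0]
(A,Q,Y): not NE [P1→C gives 9>8; P2→R gives 8>6; P3→X gives 4>3]
(A,R,X): not NE [P1→C gives 6>2; P2→P gives 7>4]
(A,R,Y): NE
(B,P,X): not NE [P1→C gives 7>4]
(B,P,Y): not NE [P1→C gives 4>3; P2→Q gives 9>5; P3→X gives 5>3]
(B,Q,X): not NE [P1→C gives 7>6; P2→P gives 9>1]
(B,Q,Y): not NE [P1→C gives 9>0; P3→X gives 4>2]
(B,R,X): not NE [P1→C gives 6>0; P2→P gives 9>6; P3→Y gives 8>1]
(B,R,Y): not NE [P2→Q gives 9>3]
(C,P,X): not NE [P2→R gives 2>0]
(C,P,Y): not NE [P2→Q gives 8>4; P3→X gives 8>1]
(C,Q,X): not NE [P2→R gives 2>1; P3→Y gives 7>5]
(C,Q,Y): NE
(C,R,X): not NE [P3→Y gives 7>0]
(C,R,Y): not NE [P1→B gives 6>5; P2→Q gives 8>2]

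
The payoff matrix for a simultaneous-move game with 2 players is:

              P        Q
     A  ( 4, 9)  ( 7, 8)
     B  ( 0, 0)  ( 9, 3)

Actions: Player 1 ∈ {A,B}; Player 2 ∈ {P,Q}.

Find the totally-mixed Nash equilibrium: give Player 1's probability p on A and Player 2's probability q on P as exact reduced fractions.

p=3/4, q=1/3

P1 indiff ⇒ q·4+(1-q)·7 = q·0+(1-q)·9 ⇒ q(4) = (1-q)(2) ⇒ q = 1/3
P2 indiff ⇒ p·9+(1-p)·0 = p·8+(1-p)·3 ⇒ p(1) = (1-p)(3) ⇒ p = 3/4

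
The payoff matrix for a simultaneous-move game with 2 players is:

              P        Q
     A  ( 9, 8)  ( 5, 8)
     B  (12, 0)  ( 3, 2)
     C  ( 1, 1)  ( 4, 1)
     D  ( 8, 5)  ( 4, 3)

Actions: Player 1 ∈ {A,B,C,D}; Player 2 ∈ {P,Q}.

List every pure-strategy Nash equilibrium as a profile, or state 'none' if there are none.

(A,P): not NE [P1→B gives 12>9]
(A,Q): NE
(B,P): not NE [P2→Q gives 2>0]
(B,Q): not NE [P1→A gives 5>3]
(C,P): not NE [P1→B gives 12>1]
(C,Q): not NE [P1→A gives 5>4]
(D,P): not NE [P1→B gives 12>8]
(D,Q): not NE [P1→A gives 5>4; P2→P gives 5>3]

NE set: (A,Q)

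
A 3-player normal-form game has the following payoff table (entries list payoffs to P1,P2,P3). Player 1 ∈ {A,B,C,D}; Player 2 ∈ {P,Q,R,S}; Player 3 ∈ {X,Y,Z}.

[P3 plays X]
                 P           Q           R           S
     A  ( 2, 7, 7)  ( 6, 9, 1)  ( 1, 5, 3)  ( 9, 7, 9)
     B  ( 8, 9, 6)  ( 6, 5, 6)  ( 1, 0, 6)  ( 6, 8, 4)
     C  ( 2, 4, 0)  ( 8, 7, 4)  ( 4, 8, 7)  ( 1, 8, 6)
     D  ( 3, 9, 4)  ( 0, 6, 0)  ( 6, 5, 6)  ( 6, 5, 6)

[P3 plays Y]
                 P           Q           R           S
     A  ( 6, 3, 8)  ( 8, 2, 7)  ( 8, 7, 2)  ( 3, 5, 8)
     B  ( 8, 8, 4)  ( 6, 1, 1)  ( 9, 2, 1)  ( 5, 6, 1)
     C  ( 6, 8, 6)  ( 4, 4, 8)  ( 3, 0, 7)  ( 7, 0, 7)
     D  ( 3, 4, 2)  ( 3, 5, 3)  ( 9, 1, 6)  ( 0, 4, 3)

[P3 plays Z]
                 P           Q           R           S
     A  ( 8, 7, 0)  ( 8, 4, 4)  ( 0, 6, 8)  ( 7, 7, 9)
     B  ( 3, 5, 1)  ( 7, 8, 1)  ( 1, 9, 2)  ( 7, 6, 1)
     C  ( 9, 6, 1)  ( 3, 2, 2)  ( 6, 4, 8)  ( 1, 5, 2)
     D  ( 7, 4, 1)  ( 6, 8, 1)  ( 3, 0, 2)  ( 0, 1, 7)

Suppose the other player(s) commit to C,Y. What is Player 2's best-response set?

BR_2 = {P}

u_2(P vs C,Y) = 8
u_2(Q vs C,Y) = 4
u_2(R vs C,Y) = 0
u_2(S vs C,Y) = 0
max payoff 8 at {P}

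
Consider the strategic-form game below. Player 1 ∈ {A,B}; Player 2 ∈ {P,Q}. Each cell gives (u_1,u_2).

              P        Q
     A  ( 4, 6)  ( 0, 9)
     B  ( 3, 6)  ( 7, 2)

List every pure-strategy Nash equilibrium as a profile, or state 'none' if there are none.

(A,P): not NE [P2→Q gives 9>6]
(A,Q): not NE [P1→B gives 7>0]
(B,P): not NE [P1→A gives 4>3]
(B,Q): not NE [P2→P gives 6>2]

PSNE: ∅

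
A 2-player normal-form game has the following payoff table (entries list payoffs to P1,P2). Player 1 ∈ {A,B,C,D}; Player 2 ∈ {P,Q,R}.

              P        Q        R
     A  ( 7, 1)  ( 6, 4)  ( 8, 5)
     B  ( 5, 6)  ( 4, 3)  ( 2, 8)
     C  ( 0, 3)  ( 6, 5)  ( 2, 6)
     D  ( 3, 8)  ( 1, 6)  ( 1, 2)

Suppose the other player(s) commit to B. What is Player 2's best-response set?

P2 best: {R}

u_2(P vs B) = 6
u_2(Q vs B) = 3
u_2(R vs B) = 8
max payoff 8 at {R}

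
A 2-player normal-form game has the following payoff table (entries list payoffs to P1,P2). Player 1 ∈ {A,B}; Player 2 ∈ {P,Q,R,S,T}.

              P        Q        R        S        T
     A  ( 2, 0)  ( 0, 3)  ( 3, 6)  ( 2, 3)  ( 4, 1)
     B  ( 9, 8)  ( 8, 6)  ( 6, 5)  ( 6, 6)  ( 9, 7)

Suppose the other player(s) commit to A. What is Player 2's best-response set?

u_2(P vs A) = 0
u_2(Q vs A) = 3
u_2(R vs A) = 6
u_2(S vs A) = 3
u_2(T vs A) = 1
max payoff 6 at {R}

P2 best: {R}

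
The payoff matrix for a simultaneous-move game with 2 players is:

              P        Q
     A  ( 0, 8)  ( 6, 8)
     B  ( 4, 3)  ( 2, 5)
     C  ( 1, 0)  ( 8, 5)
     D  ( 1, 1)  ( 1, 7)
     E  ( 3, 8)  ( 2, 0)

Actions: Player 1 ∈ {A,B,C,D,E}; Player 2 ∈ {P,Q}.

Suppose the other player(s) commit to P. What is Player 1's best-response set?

BR_1 = {B}

u_1(A vs P) = 0
u_1(B vs P) = 4
u_1(C vs P) = 1
u_1(D vs P) = 1
u_1(E vs P) = 3
max payoff 4 at {B}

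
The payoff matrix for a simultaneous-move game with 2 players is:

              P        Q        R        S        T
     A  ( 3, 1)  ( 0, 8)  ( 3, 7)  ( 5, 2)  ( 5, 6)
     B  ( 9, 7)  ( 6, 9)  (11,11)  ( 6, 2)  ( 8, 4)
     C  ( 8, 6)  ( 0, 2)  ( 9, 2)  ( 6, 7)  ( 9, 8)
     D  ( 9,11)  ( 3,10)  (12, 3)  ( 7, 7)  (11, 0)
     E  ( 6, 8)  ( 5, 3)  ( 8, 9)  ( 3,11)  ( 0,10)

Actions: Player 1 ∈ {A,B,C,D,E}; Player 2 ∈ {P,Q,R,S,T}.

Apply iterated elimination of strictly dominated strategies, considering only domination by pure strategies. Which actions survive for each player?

Survivors P1:{B,D} P2:{P,Q,R}

P1 drop A (B beats it: P:9>3 Q:6>0 R:11>3 S:6>5 T:8>5)
P1 drop C (D beats it: P:9>8 Q:3>0 R:12>9 S:7>6 T:11>9)
P1 drop E (B beats it: P:9>6 Q:6>5 R:11>8 S:6>3 T:8>0)
P2 drop S (P beats it: B:7>2 D:11>7)
P2 drop T (P beats it: B:7>4 D:11>0)
P1→{B,D} P2→{P,Q,R}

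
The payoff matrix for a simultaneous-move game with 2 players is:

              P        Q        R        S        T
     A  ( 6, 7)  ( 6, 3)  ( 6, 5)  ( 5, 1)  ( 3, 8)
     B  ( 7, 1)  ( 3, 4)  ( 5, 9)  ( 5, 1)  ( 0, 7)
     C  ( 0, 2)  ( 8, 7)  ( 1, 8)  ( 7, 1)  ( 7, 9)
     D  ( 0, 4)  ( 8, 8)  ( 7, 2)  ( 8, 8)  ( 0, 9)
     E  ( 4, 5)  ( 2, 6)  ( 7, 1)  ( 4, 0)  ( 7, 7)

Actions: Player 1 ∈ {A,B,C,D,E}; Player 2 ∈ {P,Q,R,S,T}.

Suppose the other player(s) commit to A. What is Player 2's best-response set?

argmax u_2 = {T}

u_2(P vs A) = 7
u_2(Q vs A) = 3
u_2(R vs A) = 5
u_2(S vs A) = 1
u_2(T vs A) = 8
max payoff 8 at {T}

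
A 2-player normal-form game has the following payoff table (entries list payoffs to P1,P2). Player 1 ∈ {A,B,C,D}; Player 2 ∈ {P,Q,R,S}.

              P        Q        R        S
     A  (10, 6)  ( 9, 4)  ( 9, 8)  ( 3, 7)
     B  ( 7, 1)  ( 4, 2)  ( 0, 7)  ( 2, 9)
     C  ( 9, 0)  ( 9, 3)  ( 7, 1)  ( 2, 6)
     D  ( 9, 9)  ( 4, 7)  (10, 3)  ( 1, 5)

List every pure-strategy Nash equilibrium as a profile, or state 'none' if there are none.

(A,P): not NE [P2→R gives 8>6]
(A,Q): not NE [P2→R gives 8>4]
(A,R): not NE [P1→D gives 10>9]
(A,S): not NE [P2→R gives 8>7]
(B,P): not NE [P1→A gives 10>7; P2→S gives 9>1]
(B,Q): not NE [P1→C gives 9>4; P2→S gives 9>2]
(B,R): not NE [P1→D gives 10>0; P2→S gives 9>7]
(B,S): not NE [P1→A gives 3>2]
(C,P): not NE [P1→A gives 10>9; P2→S gives 6>0]
(C,Q): not NE [P2→S gives 6>3]
(C,R): not NE [P1→D gives 10>7; P2→S gives 6>1]
(C,S): not NE [P1→A gives 3>2]
(D,P): not NE [P1→A gives 10>9]
(D,Q): not NE [P1→C gives 9>4; P2→P gives 9>7]
(D,R): not NE [P2→P gives 9>3]
(D,S): not NE [P1→A gives 3>1; P2→P gives 9>5]

Equilibria: none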